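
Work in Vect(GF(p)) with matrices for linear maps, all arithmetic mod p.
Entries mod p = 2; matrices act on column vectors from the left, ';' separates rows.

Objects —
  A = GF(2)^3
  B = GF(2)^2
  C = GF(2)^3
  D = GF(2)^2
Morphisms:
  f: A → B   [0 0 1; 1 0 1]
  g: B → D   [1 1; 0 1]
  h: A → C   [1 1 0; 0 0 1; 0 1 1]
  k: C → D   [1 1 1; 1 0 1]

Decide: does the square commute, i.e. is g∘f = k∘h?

Along f;g (path 1):
  e0=⟨1,0,0⟩ f→⟨0,1⟩ g→⟨1,1⟩
  e1=⟨0,1,0⟩ f→⟨0,0⟩ g→⟨0,0⟩
  e2=⟨0,0,1⟩ f→⟨1,1⟩ g→⟨0,1⟩
  ⟦path⟧₁ = [1 0 0; 1 0 1]
Along h;k (path 2):
  e0=⟨1,0,0⟩ h→⟨1,0,0⟩ k→⟨1,1⟩
  e1=⟨0,1,0⟩ h→⟨1,0,1⟩ k→⟨0,0⟩
  e2=⟨0,0,1⟩ h→⟨0,1,1⟩ k→⟨0,1⟩
  ⟦path⟧₂ = [1 0 0; 1 0 1]
Equal? same morphism ✓

Answer: COMMUTES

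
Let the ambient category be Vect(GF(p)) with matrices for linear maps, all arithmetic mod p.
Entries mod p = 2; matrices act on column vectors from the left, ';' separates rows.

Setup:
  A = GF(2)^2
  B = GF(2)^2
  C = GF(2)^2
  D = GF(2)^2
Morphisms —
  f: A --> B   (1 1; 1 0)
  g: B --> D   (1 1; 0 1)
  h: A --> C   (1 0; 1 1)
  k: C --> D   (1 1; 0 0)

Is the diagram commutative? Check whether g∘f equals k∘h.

Answer: DOES NOT COMMUTE

Work:
Path 1 = f;g:
  e0=⟨1,0⟩ f-->⟨1,1⟩ g-->⟨0,1⟩
  e1=⟨0,1⟩ f-->⟨1,0⟩ g-->⟨1,0⟩
  composite₁ = (0 1; 1 0)
Path 2 = h;k:
  e0=⟨1,0⟩ h-->⟨1,1⟩ k-->⟨0,0⟩
  e1=⟨0,1⟩ h-->⟨0,1⟩ k-->⟨1,0⟩
  composite₂ = (0 1; 0 0)
Equal? distinct morphisms ✗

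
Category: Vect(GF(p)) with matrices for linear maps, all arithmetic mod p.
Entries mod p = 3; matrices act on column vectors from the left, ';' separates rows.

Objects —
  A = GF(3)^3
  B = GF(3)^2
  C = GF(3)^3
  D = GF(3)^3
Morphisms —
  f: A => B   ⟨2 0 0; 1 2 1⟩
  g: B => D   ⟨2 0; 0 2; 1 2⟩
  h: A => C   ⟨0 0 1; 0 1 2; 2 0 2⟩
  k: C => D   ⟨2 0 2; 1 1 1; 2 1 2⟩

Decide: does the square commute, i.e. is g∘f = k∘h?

Answer: COMMUTES

Trace:
1) trace f;g:
  e0=(1,0,0) f=>(2,1) g=>(1,2,1)
  e1=(0,1,0) f=>(0,2) g=>(0,1,1)
  e2=(0,0,1) f=>(0,1) g=>(0,2,2)
  result₁ = ⟨1 0 0; 2 1 2; 1 1 2⟩
2) trace h;k:
  e0=(1,0,0) h=>(0,0,2) k=>(1,2,1)
  e1=(0,1,0) h=>(0,1,0) k=>(0,1,1)
  e2=(0,0,1) h=>(1,2,2) k=>(0,2,2)
  result₂ = ⟨1 0 0; 2 1 2; 1 1 2⟩
Equal? equal; square commutes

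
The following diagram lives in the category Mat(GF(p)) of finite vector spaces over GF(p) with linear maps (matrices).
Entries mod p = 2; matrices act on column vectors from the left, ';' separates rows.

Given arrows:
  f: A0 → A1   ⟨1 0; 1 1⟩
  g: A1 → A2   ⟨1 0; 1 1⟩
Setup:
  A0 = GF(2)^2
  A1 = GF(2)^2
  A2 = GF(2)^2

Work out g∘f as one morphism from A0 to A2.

  e0=⟨1,0⟩ f→⟨1,1⟩ g→⟨1,0⟩
  e1=⟨0,1⟩ f→⟨0,1⟩ g→⟨0,1⟩
⟦path⟧: ⟨1 0; 0 1⟩

Answer: ⟨1 0; 0 1⟩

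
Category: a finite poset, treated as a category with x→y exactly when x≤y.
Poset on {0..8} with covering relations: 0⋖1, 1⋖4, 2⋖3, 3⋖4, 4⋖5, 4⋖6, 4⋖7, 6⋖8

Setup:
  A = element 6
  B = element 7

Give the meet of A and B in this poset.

Answer: A∧B = 4

Derivation:
{x : x<=A ∧ x<=B} = {0,1,2,3,4}  (A=6, B=7)
  0 <= 4
  1 <= 4
  2 <= 4
  3 <= 4
  4 <= 4
glb = 4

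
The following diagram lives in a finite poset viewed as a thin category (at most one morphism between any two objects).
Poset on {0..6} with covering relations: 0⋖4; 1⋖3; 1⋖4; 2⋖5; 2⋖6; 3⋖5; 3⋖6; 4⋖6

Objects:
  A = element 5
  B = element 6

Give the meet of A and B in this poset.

Lower bounds of A=5 and B=6: {1,2,3}
  maximal lower bounds 2 and 3 are incomparable: neither 2<=3 nor 3<=2
→ no greatest lower bound exists

Answer: NO MEET EXISTS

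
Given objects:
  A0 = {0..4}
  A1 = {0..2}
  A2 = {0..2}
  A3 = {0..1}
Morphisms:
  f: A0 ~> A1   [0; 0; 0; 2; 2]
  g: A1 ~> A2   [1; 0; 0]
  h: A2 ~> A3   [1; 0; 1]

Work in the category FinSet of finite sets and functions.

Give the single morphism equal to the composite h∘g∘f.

Answer: [0; 0; 0; 1; 1]

Derivation:
  0 f~>0 g~>1 h~>0
  1 f~>0 g~>1 h~>0
  2 f~>0 g~>1 h~>0
  3 f~>2 g~>0 h~>1
  4 f~>2 g~>0 h~>1
composite: [0; 0; 0; 1; 1]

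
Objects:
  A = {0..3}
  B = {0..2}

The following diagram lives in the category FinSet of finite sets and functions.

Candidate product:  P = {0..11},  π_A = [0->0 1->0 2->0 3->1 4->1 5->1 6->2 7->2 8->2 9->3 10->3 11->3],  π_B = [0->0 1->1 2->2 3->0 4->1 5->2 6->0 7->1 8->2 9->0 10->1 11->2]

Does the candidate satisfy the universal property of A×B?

Answer: VALID PRODUCT

Derivation:
|A|·|B| = 4·3 = 12;  |P| = 12
Check the pairing map k ↦ (π_A(k), π_B(k)):
  0 -> (0,0)
  1 -> (0,1)
  2 -> (0,2)
  3 -> (1,0)
  4 -> (1,1)
  5 -> (1,2)
  6 -> (2,0)
  7 -> (2,1)
  8 -> (2,2)
  9 -> (3,0)
  10 -> (3,1)
  11 -> (3,2)
distinct pairs in image: 12 / 12 needed
  → bijection onto A×B; projections well-typed.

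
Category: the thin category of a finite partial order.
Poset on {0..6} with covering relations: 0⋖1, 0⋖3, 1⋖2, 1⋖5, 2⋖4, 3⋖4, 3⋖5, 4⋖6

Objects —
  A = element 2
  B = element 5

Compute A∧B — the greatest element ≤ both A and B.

{x : x<=A ∧ x<=B} = {0,1}  (A=2, B=5)
  0 <= 1
  1 <= 1
glb = 1

Answer: A∧B = 1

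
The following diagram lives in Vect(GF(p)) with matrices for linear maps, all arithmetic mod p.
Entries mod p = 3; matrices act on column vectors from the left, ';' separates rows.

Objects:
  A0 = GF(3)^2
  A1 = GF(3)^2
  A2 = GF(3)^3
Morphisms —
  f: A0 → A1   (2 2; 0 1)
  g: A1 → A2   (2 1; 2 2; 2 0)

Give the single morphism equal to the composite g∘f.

Answer: (1 2; 1 0; 1 1)

Derivation:
  e0=[1,0] f→[2,0] g→[1,1,1]
  e1=[0,1] f→[2,1] g→[2,0,1]
composite: (1 2; 1 0; 1 1)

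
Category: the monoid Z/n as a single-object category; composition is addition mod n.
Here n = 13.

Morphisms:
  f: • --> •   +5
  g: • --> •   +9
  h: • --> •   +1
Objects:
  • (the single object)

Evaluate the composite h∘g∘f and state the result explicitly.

  0 +5≡5 +9≡1 +1≡2  (mod 13)
result: +2

Answer: +2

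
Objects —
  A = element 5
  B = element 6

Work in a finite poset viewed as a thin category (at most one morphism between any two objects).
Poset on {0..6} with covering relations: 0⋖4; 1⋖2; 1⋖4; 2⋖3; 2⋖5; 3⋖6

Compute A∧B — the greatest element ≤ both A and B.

Answer: A∧B = 2

Work:
Lower bounds of A=5 and B=6: {1,2}
  1 ⊑ 2
  2 ⊑ 2
glb = 2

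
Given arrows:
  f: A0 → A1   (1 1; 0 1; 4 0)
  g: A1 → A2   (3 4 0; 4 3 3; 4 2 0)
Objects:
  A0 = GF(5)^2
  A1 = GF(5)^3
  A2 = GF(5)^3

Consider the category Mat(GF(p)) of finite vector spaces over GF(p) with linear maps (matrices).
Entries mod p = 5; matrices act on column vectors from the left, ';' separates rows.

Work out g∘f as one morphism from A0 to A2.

Answer: (3 2; 1 2; 4 1)

Trace:
  e0=(1,0) f→(1,0,4) g→(3,1,4)
  e1=(0,1) f→(1,1,0) g→(2,2,1)
result: (3 2; 1 2; 4 1)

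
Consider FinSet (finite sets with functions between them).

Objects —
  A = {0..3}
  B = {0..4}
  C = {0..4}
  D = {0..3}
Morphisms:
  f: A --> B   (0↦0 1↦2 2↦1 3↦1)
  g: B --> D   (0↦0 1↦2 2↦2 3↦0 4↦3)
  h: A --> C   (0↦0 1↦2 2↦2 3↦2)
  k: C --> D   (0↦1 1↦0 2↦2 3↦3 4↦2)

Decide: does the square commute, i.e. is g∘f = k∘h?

Along f;g (path 1):
  0 f-->0 g-->0
  1 f-->2 g-->2
  2 f-->1 g-->2
  3 f-->1 g-->2
  result₁ = (0↦0 1↦2 2↦2 3↦2)
Along h;k (path 2):
  0 h-->0 k-->1
  1 h-->2 k-->2
  2 h-->2 k-->2
  3 h-->2 k-->2
  result₂ = (0↦1 1↦2 2↦2 3↦2)
Equal? distinct morphisms ✗

Answer: DOES NOT COMMUTE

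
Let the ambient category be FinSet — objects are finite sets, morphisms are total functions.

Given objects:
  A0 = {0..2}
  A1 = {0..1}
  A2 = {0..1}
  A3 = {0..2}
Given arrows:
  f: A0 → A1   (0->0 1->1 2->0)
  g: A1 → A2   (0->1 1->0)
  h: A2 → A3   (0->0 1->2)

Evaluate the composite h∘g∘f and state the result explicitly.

  0 f→0 g→1 h→2
  1 f→1 g→0 h→0
  2 f→0 g→1 h→2
composite: (0->2 1->0 2->2)

Answer: (0->2 1->0 2->2)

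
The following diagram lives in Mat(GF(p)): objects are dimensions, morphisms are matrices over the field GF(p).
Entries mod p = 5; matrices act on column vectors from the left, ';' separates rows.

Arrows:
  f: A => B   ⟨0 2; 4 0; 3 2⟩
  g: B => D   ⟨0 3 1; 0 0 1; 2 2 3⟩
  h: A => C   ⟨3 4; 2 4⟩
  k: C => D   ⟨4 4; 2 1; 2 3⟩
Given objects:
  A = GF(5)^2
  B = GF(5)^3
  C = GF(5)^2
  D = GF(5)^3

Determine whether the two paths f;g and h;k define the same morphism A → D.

Path 1 = f;g:
  e0=⟨1,0⟩ f=>⟨0,4,3⟩ g=>⟨0,3,2⟩
  e1=⟨0,1⟩ f=>⟨2,0,2⟩ g=>⟨2,2,0⟩
  composite₁ = ⟨0 2; 3 2; 2 0⟩
Path 2 = h;k:
  e0=⟨1,0⟩ h=>⟨3,2⟩ k=>⟨0,3,2⟩
  e1=⟨0,1⟩ h=>⟨4,4⟩ k=>⟨2,2,0⟩
  composite₂ = ⟨0 2; 3 2; 2 0⟩
Equal? equal; square commutes

Answer: COMMUTES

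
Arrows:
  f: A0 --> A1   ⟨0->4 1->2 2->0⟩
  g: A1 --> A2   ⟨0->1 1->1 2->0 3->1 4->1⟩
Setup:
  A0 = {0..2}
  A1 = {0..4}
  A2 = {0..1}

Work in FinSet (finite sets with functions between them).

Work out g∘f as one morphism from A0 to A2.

  0 f-->4 g-->1
  1 f-->2 g-->0
  2 f-->0 g-->1
result: ⟨0->1 1->0 2->1⟩

Answer: ⟨0->1 1->0 2->1⟩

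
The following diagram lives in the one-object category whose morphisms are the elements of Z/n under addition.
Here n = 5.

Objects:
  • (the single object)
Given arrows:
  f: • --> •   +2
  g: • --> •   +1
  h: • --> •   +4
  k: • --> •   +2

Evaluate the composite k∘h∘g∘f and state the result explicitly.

Answer: +4

Work:
  0 +2≡2 +1≡3 +4≡2 +2≡4  (mod 5)
⟦path⟧: +4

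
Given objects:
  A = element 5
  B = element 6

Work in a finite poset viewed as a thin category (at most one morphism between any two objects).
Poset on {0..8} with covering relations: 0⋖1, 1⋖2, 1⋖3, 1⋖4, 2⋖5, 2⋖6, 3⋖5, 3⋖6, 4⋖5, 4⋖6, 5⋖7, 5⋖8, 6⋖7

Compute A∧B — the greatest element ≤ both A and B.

Answer: NO MEET EXISTS

Work:
Common predecessors of 5,6: {0,1,2,3,4}
  maximal lower bounds 2 and 3 are incomparable: neither 2⊑3 nor 3⊑2
→ no greatest lower bound exists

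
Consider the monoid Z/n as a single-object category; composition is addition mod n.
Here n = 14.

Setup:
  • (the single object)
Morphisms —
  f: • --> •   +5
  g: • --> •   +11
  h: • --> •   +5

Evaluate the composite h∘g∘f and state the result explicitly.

Answer: +7

Trace:
  0 +5≡5 +11≡2 +5≡7  (mod 14)
composite: +7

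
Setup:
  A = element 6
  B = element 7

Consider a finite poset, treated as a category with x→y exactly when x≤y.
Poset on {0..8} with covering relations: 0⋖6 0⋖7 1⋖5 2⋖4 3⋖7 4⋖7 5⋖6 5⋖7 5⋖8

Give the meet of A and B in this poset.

Answer: NO MEET EXISTS

Derivation:
Common predecessors of 6,7: {0,1,5}
  maximal lower bounds 0 and 5 are incomparable: neither 0<=5 nor 5<=0
→ no greatest lower bound exists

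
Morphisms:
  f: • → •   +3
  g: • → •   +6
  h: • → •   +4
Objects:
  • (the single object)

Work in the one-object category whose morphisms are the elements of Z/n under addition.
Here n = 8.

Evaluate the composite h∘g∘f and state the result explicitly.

  0 +3≡3 +6≡1 +4≡5  (mod 8)
composite: +5

Answer: +5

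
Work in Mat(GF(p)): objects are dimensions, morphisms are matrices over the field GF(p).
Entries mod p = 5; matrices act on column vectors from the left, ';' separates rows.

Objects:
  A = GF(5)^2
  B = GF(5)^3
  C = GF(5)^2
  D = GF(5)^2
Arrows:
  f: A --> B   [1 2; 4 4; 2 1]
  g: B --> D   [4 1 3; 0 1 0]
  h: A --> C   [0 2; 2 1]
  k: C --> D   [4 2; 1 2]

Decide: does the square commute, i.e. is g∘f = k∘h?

1) trace f;g:
  e0=⟨1,0⟩ f-->⟨1,4,2⟩ g-->⟨4,4⟩
  e1=⟨0,1⟩ f-->⟨2,4,1⟩ g-->⟨0,4⟩
  composite₁ = [4 0; 4 4]
2) trace h;k:
  e0=⟨1,0⟩ h-->⟨0,2⟩ k-->⟨4,4⟩
  e1=⟨0,1⟩ h-->⟨2,1⟩ k-->⟨0,4⟩
  composite₂ = [4 0; 4 4]
Equal? YES — commutes

Answer: COMMUTES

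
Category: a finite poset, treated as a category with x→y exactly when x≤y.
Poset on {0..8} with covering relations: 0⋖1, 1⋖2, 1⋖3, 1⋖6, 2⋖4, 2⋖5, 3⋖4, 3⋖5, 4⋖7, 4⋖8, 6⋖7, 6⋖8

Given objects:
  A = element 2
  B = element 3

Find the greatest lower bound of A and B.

Answer: A∧B = 1

Work:
Common predecessors of 2,3: {0,1}
  0 ⊑ 1
  1 ⊑ 1
glb = 1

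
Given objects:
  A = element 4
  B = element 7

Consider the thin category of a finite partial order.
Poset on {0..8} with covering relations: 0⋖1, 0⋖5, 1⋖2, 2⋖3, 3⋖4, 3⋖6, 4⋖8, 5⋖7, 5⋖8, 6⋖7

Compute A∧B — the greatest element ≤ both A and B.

{x : x⊑A ∧ x⊑B} = {0,1,2,3}  (A=4, B=7)
  0 ⊑ 3
  1 ⊑ 3
  2 ⊑ 3
  3 ⊑ 3
glb = 3

Answer: A∧B = 3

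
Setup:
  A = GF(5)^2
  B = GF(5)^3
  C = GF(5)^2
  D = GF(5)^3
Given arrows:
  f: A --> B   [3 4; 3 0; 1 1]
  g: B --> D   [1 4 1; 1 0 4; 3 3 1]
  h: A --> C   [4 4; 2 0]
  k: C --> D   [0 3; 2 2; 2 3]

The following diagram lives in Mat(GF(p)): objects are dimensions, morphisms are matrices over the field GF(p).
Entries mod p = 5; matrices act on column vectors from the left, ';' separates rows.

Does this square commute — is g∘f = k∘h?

Path 1 = f;g:
  e0=(1,0) f-->(3,3,1) g-->(1,2,4)
  e1=(0,1) f-->(4,0,1) g-->(0,3,3)
  composite₁ = [1 0; 2 3; 4 3]
Path 2 = h;k:
  e0=(1,0) h-->(4,2) k-->(1,2,4)
  e1=(0,1) h-->(4,0) k-->(0,3,3)
  composite₂ = [1 0; 2 3; 4 3]
Equal? equal; square commutes

Answer: COMMUTES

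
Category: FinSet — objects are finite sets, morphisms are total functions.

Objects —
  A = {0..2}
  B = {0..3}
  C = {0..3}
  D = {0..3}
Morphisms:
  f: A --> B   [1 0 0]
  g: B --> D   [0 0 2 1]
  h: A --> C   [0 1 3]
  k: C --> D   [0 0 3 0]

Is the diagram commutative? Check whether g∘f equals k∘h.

Answer: COMMUTES

Derivation:
Along f;g (path 1):
  0 f-->1 g-->0
  1 f-->0 g-->0
  2 f-->0 g-->0
  result₁ = [0 0 0]
Along h;k (path 2):
  0 h-->0 k-->0
  1 h-->1 k-->0
  2 h-->3 k-->0
  result₂ = [0 0 0]
Equal? same morphism ✓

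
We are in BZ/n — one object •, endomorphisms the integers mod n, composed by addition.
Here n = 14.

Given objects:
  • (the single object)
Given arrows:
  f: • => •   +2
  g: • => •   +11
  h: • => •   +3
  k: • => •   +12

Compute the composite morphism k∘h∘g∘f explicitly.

Answer: +0

Derivation:
  0 +2≡2 +11≡13 +3≡2 +12≡0  (mod 14)
composite: +0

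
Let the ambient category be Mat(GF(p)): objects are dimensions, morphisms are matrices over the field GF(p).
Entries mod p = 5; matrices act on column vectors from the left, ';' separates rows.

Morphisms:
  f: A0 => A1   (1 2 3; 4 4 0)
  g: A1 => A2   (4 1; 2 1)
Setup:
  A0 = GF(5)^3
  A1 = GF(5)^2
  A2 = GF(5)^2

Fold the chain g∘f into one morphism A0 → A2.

Answer: (3 2 2; 1 3 1)

Work:
  e0=(1,0,0) f=>(1,4) g=>(3,1)
  e1=(0,1,0) f=>(2,4) g=>(2,3)
  e2=(0,0,1) f=>(3,0) g=>(2,1)
result: (3 2 2; 1 3 1)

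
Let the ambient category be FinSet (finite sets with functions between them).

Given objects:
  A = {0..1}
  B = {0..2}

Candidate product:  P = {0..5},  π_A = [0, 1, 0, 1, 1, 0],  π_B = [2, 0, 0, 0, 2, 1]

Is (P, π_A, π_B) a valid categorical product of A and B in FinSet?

Answer: NOT A VALID PRODUCT — duplicate pair at indices 3,1

Trace:
|A|·|B| = 2·3 = 6;  |P| = 6
Check the pairing map k ↦ (π_A(k), π_B(k)):
  0 ↦ (0,2)
  1 ↦ (1,0)
  2 ↦ (0,0)
  3 ↦ (1,0)  ✗ repeats pair of k=1
  4 ↦ (1,2)
  5 ↦ (0,1)
distinct pairs in image: 5 / 6 needed
  → (1,0) hit at k=1 and k=3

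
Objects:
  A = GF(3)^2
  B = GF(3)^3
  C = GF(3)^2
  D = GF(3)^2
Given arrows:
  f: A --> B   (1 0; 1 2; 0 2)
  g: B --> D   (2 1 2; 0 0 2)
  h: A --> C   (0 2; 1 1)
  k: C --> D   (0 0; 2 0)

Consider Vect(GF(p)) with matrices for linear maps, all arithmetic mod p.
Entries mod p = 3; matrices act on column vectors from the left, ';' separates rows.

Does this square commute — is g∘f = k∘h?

Path 1 = f;g:
  e0=⟨1,0⟩ f-->⟨1,1,0⟩ g-->⟨0,0⟩
  e1=⟨0,1⟩ f-->⟨0,2,2⟩ g-->⟨0,1⟩
  composite₁ = (0 0; 0 1)
Path 2 = h;k:
  e0=⟨1,0⟩ h-->⟨0,1⟩ k-->⟨0,0⟩
  e1=⟨0,1⟩ h-->⟨2,1⟩ k-->⟨0,1⟩
  composite₂ = (0 0; 0 1)
Equal? same morphism ✓

Answer: COMMUTES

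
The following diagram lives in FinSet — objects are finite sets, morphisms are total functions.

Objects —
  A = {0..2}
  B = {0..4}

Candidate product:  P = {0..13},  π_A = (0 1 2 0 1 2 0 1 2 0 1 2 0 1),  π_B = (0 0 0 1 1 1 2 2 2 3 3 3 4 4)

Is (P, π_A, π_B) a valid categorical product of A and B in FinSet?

|A|·|B| = 3·5 = 15;  |P| = 14
  → cardinalities differ; no bijection possible.

Answer: NOT A VALID PRODUCT — |P|=14 ≠ |A|·|B|=15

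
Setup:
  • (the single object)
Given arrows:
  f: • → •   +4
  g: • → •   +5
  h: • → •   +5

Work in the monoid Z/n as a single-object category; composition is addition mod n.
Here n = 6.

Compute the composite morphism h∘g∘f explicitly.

Answer: +2

Work:
  0 +4≡4 +5≡3 +5≡2  (mod 6)
composite: +2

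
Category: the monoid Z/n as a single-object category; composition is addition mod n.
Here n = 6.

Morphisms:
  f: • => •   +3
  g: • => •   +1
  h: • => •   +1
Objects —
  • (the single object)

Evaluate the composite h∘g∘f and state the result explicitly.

  0 +3≡3 +1≡4 +1≡5  (mod 6)
composite: +5

Answer: +5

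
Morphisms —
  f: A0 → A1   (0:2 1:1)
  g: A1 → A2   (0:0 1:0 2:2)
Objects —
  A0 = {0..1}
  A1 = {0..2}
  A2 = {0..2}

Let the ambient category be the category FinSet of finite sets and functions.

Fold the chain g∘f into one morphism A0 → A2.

Answer: (0:2 1:0)

Trace:
  0 f→2 g→2
  1 f→1 g→0
result: (0:2 1:0)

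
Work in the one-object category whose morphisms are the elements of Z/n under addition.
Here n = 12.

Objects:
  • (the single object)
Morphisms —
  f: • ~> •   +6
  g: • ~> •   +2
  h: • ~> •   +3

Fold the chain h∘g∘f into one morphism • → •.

  0 +6≡6 +2≡8 +3≡11  (mod 12)
⟦path⟧: +11

Answer: +11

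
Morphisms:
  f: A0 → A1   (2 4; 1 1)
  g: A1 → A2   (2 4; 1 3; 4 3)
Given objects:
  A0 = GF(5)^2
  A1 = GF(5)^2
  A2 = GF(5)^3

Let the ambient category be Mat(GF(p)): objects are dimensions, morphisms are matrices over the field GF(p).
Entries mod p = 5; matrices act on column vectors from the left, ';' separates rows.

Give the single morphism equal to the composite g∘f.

Answer: (3 2; 0 2; 1 4)

Work:
  e0=⟨1,0⟩ f→⟨2,1⟩ g→⟨3,0,1⟩
  e1=⟨0,1⟩ f→⟨4,1⟩ g→⟨2,2,4⟩
result: (3 2; 0 2; 1 4)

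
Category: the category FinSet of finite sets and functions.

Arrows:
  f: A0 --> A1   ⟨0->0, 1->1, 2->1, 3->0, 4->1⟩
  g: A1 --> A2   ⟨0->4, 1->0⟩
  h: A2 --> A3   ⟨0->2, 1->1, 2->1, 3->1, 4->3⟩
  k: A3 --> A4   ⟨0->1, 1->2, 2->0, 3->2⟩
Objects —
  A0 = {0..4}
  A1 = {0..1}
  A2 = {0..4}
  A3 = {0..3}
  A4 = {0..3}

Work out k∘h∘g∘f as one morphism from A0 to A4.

Answer: ⟨0->2, 1->0, 2->0, 3->2, 4->0⟩

Trace:
  0 f-->0 g-->4 h-->3 k-->2
  1 f-->1 g-->0 h-->2 k-->0
  2 f-->1 g-->0 h-->2 k-->0
  3 f-->0 g-->4 h-->3 k-->2
  4 f-->1 g-->0 h-->2 k-->0
⟦path⟧: ⟨0->2, 1->0, 2->0, 3->2, 4->0⟩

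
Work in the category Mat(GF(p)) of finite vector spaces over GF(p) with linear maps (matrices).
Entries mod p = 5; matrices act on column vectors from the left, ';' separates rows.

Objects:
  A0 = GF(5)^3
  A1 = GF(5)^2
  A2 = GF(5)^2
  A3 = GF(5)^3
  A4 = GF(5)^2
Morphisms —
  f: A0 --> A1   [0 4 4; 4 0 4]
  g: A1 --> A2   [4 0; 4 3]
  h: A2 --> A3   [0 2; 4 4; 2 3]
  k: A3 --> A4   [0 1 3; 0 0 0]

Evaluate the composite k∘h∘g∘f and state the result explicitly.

  e0=(1,0,0) f-->(0,4) g-->(0,2) h-->(4,3,1) k-->(1,0)
  e1=(0,1,0) f-->(4,0) g-->(1,1) h-->(2,3,0) k-->(3,0)
  e2=(0,0,1) f-->(4,4) g-->(1,3) h-->(1,1,1) k-->(4,0)
result: [1 3 4; 0 0 0]

Answer: [1 3 4; 0 0 0]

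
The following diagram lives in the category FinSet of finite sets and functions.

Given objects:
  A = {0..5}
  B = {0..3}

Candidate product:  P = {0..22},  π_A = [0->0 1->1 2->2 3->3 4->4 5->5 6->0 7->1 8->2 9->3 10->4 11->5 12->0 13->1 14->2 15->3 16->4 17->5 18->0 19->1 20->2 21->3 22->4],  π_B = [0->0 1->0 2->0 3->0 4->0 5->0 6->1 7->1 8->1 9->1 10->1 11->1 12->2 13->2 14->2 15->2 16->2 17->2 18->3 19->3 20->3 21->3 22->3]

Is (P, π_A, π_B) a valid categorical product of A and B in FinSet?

|A|·|B| = 6·4 = 24;  |P| = 23
  → cardinalities differ; no bijection possible.

Answer: NOT A VALID PRODUCT — |P|=23 ≠ |A|·|B|=24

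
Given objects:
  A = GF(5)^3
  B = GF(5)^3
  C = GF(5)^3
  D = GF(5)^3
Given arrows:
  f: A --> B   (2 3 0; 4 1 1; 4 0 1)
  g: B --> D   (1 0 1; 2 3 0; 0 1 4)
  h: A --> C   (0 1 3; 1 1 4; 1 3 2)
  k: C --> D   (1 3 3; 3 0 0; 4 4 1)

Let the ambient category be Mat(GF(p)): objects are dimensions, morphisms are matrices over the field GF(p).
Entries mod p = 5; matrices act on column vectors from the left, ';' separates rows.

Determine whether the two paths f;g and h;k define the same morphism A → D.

Along f;g (path 1):
  e0=[1,0,0] f-->[2,4,4] g-->[1,1,0]
  e1=[0,1,0] f-->[3,1,0] g-->[3,4,1]
  e2=[0,0,1] f-->[0,1,1] g-->[1,3,0]
  ⟦path⟧₁ = (1 3 1; 1 4 3; 0 1 0)
Along h;k (path 2):
  e0=[1,0,0] h-->[0,1,1] k-->[1,0,0]
  e1=[0,1,0] h-->[1,1,3] k-->[3,3,1]
  e2=[0,0,1] h-->[3,4,2] k-->[1,4,0]
  ⟦path⟧₂ = (1 3 1; 0 3 4; 0 1 0)
Equal? NO — does not commute

Answer: DOES NOT COMMUTE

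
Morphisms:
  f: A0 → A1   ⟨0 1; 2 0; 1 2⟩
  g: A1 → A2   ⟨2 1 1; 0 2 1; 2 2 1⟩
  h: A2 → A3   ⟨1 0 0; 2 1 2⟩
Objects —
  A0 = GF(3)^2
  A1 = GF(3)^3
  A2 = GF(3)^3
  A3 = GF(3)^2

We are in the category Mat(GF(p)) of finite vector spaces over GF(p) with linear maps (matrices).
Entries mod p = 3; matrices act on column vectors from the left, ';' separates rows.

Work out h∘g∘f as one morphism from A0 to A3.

Answer: ⟨0 1; 0 0⟩

Derivation:
  e0=[1,0] f→[0,2,1] g→[0,2,2] h→[0,0]
  e1=[0,1] f→[1,0,2] g→[1,2,1] h→[1,0]
⟦path⟧: ⟨0 1; 0 0⟩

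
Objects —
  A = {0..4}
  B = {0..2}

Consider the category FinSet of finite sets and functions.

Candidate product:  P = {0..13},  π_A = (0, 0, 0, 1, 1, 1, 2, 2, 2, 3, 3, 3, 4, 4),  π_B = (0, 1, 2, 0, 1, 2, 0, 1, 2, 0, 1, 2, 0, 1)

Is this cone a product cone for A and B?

Answer: NOT A VALID PRODUCT — |P|=14 ≠ |A|·|B|=15

Work:
|A|·|B| = 5·3 = 15;  |P| = 14
  → cardinalities differ; no bijection possible.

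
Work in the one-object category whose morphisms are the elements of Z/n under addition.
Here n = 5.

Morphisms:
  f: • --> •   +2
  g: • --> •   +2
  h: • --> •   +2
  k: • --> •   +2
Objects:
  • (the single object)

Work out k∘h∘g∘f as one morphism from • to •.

  0 +2≡2 +2≡4 +2≡1 +2≡3  (mod 5)
result: +3

Answer: +3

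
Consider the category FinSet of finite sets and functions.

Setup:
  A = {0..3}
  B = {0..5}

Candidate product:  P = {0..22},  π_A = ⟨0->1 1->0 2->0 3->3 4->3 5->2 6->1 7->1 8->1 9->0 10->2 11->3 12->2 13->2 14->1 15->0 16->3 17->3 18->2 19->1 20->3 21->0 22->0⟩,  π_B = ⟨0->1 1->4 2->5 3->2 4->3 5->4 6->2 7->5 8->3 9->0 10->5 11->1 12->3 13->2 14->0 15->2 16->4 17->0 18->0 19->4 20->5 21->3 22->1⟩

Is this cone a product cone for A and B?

Answer: NOT A VALID PRODUCT — |P|=23 ≠ |A|·|B|=24

Work:
|A|·|B| = 4·6 = 24;  |P| = 23
  → cardinalities differ; no bijection possible.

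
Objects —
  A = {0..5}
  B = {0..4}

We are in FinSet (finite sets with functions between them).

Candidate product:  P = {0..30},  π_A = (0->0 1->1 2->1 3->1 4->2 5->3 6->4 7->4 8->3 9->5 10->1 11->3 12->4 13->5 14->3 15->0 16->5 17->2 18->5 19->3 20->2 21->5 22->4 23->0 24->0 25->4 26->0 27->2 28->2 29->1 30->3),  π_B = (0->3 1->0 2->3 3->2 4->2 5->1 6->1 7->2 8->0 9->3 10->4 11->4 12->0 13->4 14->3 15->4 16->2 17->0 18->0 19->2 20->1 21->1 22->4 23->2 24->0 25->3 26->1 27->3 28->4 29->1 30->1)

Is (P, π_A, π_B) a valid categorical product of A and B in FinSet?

Answer: NOT A VALID PRODUCT — |P|=31 ≠ |A|·|B|=30

Work:
|A|·|B| = 6·5 = 30;  |P| = 31
  → cardinalities differ; no bijection possible.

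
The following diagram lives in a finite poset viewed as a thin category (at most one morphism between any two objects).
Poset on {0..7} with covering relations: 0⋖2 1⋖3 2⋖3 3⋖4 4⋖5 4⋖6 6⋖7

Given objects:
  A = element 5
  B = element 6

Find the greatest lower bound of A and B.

Answer: A∧B = 4

Derivation:
Common predecessors of 5,6: {0,1,2,3,4}
  0 ⊑ 4
  1 ⊑ 4
  2 ⊑ 4
  3 ⊑ 4
  4 ⊑ 4
glb = 4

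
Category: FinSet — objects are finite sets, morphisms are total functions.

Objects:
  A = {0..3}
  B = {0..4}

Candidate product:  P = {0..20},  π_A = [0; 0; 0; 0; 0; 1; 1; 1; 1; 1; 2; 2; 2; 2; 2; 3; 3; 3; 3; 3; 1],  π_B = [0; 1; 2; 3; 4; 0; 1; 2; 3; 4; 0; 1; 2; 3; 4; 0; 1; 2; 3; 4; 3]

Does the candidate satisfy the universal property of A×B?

|A|·|B| = 4·5 = 20;  |P| = 21
  → cardinalities differ; no bijection possible.

Answer: NOT A VALID PRODUCT — |P|=21 ≠ |A|·|B|=20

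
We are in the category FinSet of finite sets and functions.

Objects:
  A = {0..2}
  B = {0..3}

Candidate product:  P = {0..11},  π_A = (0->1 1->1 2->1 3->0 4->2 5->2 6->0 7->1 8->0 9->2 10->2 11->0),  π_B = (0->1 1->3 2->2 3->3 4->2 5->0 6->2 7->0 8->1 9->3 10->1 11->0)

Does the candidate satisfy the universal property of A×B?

Answer: VALID PRODUCT

Work:
|A|·|B| = 3·4 = 12;  |P| = 12
Check the pairing map k ↦ (π_A(k), π_B(k)):
  0 -> (1,1)
  1 -> (1,3)
  2 -> (1,2)
  3 -> (0,3)
  4 -> (2,2)
  5 -> (2,0)
  6 -> (0,2)
  7 -> (1,0)
  8 -> (0,1)
  9 -> (2,3)
  10 -> (2,1)
  11 -> (0,0)
distinct pairs in image: 12 / 12 needed
  → bijection onto A×B; projections well-typed.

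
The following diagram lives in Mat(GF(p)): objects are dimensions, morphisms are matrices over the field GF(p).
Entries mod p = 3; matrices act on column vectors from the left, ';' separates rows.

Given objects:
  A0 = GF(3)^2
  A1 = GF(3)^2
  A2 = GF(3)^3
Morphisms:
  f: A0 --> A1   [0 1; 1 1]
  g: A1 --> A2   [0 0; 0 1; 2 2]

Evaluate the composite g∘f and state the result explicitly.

  e0=⟨1,0⟩ f-->⟨0,1⟩ g-->⟨0,1,2⟩
  e1=⟨0,1⟩ f-->⟨1,1⟩ g-->⟨0,1,1⟩
⟦path⟧: [0 0; 1 1; 2 1]

Answer: [0 0; 1 1; 2 1]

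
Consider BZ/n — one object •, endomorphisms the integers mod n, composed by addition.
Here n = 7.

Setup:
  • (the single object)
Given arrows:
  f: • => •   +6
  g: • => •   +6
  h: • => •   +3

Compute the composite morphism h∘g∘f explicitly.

Answer: +1

Trace:
  0 +6≡6 +6≡5 +3≡1  (mod 7)
⟦path⟧: +1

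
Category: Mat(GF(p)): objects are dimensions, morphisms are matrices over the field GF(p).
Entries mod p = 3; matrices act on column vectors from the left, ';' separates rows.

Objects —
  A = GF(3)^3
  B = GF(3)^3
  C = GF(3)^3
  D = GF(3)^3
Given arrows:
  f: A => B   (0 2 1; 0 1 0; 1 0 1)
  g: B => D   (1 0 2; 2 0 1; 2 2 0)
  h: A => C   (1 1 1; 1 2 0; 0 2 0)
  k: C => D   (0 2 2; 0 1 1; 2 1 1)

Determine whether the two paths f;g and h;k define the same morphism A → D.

Path 1 = f;g:
  e0=⟨1,0,0⟩ f=>⟨0,0,1⟩ g=>⟨2,1,0⟩
  e1=⟨0,1,0⟩ f=>⟨2,1,0⟩ g=>⟨2,1,0⟩
  e2=⟨0,0,1⟩ f=>⟨1,0,1⟩ g=>⟨0,0,2⟩
  result₁ = (2 2 0; 1 1 0; 0 0 2)
Path 2 = h;k:
  e0=⟨1,0,0⟩ h=>⟨1,1,0⟩ k=>⟨2,1,0⟩
  e1=⟨0,1,0⟩ h=>⟨1,2,2⟩ k=>⟨2,1,0⟩
  e2=⟨0,0,1⟩ h=>⟨1,0,0⟩ k=>⟨0,0,2⟩
  result₂ = (2 2 0; 1 1 0; 0 0 2)
Equal? equal; square commutes

Answer: COMMUTES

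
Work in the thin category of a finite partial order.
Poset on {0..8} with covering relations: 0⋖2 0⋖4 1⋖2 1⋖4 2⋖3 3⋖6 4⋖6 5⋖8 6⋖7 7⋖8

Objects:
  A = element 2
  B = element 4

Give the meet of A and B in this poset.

Answer: NO MEET EXISTS

Derivation:
{x : x⊑A ∧ x⊑B} = {0,1}  (A=2, B=4)
  maximal lower bounds 0 and 1 are incomparable: neither 0⊑1 nor 1⊑0
→ no greatest lower bound exists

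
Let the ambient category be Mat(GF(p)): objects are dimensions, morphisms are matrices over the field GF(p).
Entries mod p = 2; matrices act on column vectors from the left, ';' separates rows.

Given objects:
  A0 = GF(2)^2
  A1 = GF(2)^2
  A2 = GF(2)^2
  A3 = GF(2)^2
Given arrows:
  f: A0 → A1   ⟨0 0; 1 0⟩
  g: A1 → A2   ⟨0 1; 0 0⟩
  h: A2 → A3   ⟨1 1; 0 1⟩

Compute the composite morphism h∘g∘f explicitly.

  e0=(1,0) f→(0,1) g→(1,0) h→(1,0)
  e1=(0,1) f→(0,0) g→(0,0) h→(0,0)
⟦path⟧: ⟨1 0; 0 0⟩

Answer: ⟨1 0; 0 0⟩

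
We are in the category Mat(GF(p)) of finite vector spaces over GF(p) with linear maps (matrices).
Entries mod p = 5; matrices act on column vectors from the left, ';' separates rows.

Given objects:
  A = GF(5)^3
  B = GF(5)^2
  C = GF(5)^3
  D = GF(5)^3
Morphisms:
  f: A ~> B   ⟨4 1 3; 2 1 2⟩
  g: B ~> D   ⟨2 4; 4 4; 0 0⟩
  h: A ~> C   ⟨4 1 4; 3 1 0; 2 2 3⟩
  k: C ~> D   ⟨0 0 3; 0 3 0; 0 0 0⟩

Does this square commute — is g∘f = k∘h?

1) trace f;g:
  e0=[1,0,0] f~>[4,2] g~>[1,4,0]
  e1=[0,1,0] f~>[1,1] g~>[1,3,0]
  e2=[0,0,1] f~>[3,2] g~>[4,0,0]
  result₁ = ⟨1 1 4; 4 3 0; 0 0 0⟩
2) trace h;k:
  e0=[1,0,0] h~>[4,3,2] k~>[1,4,0]
  e1=[0,1,0] h~>[1,1,2] k~>[1,3,0]
  e2=[0,0,1] h~>[4,0,3] k~>[4,0,0]
  result₂ = ⟨1 1 4; 4 3 0; 0 0 0⟩
Equal? YES — commutes

Answer: COMMUTES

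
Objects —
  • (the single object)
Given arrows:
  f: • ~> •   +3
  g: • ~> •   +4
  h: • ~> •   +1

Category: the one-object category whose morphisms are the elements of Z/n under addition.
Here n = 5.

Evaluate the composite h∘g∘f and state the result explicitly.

  0 +3≡3 +4≡2 +1≡3  (mod 5)
composite: +3

Answer: +3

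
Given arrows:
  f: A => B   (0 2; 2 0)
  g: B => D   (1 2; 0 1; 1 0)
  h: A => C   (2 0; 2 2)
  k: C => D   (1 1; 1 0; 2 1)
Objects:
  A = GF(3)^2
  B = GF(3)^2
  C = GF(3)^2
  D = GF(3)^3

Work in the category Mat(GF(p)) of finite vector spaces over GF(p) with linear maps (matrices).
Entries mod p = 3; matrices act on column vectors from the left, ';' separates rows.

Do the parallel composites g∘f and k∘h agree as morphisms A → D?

Answer: COMMUTES

Derivation:
Along f;g (path 1):
  e0=[1,0] f=>[0,2] g=>[1,2,0]
  e1=[0,1] f=>[2,0] g=>[2,0,2]
  ⟦path⟧₁ = (1 2; 2 0; 0 2)
Along h;k (path 2):
  e0=[1,0] h=>[2,2] k=>[1,2,0]
  e1=[0,1] h=>[0,2] k=>[2,0,2]
  ⟦path⟧₂ = (1 2; 2 0; 0 2)
Equal? YES — commutes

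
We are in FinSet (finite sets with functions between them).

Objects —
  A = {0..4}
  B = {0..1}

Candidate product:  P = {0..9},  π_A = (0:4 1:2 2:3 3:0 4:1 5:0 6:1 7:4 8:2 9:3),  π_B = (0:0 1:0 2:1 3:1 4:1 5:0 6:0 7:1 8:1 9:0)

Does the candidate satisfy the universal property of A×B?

Answer: VALID PRODUCT

Work:
|A|·|B| = 5·2 = 10;  |P| = 10
Check the pairing map k ↦ (π_A(k), π_B(k)):
  0 : (4,0)
  1 : (2,0)
  2 : (3,1)
  3 : (0,1)
  4 : (1,1)
  5 : (0,0)
  6 : (1,0)
  7 : (4,1)
  8 : (2,1)
  9 : (3,0)
distinct pairs in image: 10 / 10 needed
  → bijection onto A×B; projections well-typed.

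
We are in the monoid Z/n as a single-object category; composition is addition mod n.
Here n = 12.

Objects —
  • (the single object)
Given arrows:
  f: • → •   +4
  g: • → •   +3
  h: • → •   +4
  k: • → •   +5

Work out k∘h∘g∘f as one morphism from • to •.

Answer: +4

Work:
  0 +4≡4 +3≡7 +4≡11 +5≡4  (mod 12)
composite: +4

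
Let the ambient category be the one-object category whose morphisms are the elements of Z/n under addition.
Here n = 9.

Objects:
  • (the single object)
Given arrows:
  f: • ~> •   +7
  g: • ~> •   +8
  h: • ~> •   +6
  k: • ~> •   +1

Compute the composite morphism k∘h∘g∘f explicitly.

  0 +7≡7 +8≡6 +6≡3 +1≡4  (mod 9)
composite: +4

Answer: +4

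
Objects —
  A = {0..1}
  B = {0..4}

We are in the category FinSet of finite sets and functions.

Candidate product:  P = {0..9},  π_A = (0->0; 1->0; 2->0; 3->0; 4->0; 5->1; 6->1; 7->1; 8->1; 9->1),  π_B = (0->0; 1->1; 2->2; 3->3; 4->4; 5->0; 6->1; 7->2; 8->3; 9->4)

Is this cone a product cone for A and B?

Answer: VALID PRODUCT

Work:
|A|·|B| = 2·5 = 10;  |P| = 10
Check the pairing map k ↦ (π_A(k), π_B(k)):
  0 -> (0,0)
  1 -> (0,1)
  2 -> (0,2)
  3 -> (0,3)
  4 -> (0,4)
  5 -> (1,0)
  6 -> (1,1)
  7 -> (1,2)
  8 -> (1,3)
  9 -> (1,4)
distinct pairs in image: 10 / 10 needed
  → bijection onto A×B; projections well-typed.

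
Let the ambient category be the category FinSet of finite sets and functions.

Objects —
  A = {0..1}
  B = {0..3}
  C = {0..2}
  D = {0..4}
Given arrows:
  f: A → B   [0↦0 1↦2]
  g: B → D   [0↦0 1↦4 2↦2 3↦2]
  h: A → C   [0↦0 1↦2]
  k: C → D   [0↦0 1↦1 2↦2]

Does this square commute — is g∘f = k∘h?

Answer: COMMUTES

Derivation:
Along f;g (path 1):
  0 f→0 g→0
  1 f→2 g→2
  composite₁ = [0↦0 1↦2]
Along h;k (path 2):
  0 h→0 k→0
  1 h→2 k→2
  composite₂ = [0↦0 1↦2]
Equal? equal; square commutes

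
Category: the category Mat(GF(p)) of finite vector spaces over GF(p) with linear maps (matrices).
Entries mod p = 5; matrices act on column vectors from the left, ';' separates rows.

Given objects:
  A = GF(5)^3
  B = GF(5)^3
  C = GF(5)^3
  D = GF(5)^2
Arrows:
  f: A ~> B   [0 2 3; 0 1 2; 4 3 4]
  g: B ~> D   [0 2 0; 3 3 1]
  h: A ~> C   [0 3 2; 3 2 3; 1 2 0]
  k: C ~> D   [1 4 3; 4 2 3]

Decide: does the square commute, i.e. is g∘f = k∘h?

Along f;g (path 1):
  e0=[1,0,0] f~>[0,0,4] g~>[0,4]
  e1=[0,1,0] f~>[2,1,3] g~>[2,2]
  e2=[0,0,1] f~>[3,2,4] g~>[4,4]
  result₁ = [0 2 4; 4 2 4]
Along h;k (path 2):
  e0=[1,0,0] h~>[0,3,1] k~>[0,4]
  e1=[0,1,0] h~>[3,2,2] k~>[2,2]
  e2=[0,0,1] h~>[2,3,0] k~>[4,4]
  result₂ = [0 2 4; 4 2 4]
Equal? same morphism ✓

Answer: COMMUTES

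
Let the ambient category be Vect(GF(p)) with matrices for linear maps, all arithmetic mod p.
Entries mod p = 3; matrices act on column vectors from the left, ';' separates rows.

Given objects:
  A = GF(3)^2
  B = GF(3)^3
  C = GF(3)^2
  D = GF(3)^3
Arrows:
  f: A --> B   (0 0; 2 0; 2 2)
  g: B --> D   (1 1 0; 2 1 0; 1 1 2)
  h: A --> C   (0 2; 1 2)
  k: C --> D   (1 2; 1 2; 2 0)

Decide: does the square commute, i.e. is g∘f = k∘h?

1) trace f;g:
  e0=[1,0] f-->[0,2,2] g-->[2,2,0]
  e1=[0,1] f-->[0,0,2] g-->[0,0,1]
  result₁ = (2 0; 2 0; 0 1)
2) trace h;k:
  e0=[1,0] h-->[0,1] k-->[2,2,0]
  e1=[0,1] h-->[2,2] k-->[0,0,1]
  result₂ = (2 0; 2 0; 0 1)
Equal? equal; square commutes

Answer: COMMUTES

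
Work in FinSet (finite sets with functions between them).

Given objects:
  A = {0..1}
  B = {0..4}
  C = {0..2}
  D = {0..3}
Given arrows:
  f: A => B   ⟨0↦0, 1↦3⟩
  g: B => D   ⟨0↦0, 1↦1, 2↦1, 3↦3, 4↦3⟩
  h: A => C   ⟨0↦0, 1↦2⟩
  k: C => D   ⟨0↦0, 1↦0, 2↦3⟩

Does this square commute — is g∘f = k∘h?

Path 1 = f;g:
  0 f=>0 g=>0
  1 f=>3 g=>3
  composite₁ = ⟨0↦0, 1↦3⟩
Path 2 = h;k:
  0 h=>0 k=>0
  1 h=>2 k=>3
  composite₂ = ⟨0↦0, 1↦3⟩
Equal? YES — commutes

Answer: COMMUTES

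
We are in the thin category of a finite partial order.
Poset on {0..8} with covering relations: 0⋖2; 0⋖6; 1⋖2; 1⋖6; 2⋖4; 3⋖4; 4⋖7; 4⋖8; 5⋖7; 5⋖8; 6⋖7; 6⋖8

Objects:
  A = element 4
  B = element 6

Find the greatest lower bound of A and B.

Answer: NO MEET EXISTS

Trace:
{x : x⊑A ∧ x⊑B} = {0,1}  (A=4, B=6)
  maximal lower bounds 0 and 1 are incomparable: neither 0⊑1 nor 1⊑0
→ no greatest lower bound exists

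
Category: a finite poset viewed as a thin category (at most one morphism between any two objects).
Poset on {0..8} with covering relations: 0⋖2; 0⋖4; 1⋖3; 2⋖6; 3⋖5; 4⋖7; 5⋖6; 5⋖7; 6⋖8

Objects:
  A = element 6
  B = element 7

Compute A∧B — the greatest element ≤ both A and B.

Common predecessors of 6,7: {0,1,3,5}
  maximal lower bounds 0 and 5 are incomparable: neither 0≤5 nor 5≤0
→ no greatest lower bound exists

Answer: NO MEET EXISTS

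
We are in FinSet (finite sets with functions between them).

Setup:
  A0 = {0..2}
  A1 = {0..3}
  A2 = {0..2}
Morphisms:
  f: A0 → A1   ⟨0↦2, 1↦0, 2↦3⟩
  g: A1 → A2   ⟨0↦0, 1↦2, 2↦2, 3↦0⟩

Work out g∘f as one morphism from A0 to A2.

  0 f→2 g→2
  1 f→0 g→0
  2 f→3 g→0
composite: ⟨0↦2, 1↦0, 2↦0⟩

Answer: ⟨0↦2, 1↦0, 2↦0⟩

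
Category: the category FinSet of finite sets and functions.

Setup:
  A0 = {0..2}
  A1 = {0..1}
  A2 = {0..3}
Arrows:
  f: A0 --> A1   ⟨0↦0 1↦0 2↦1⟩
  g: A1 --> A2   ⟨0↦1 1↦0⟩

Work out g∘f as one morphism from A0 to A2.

  0 f-->0 g-->1
  1 f-->0 g-->1
  2 f-->1 g-->0
⟦path⟧: ⟨0↦1 1↦1 2↦0⟩

Answer: ⟨0↦1 1↦1 2↦0⟩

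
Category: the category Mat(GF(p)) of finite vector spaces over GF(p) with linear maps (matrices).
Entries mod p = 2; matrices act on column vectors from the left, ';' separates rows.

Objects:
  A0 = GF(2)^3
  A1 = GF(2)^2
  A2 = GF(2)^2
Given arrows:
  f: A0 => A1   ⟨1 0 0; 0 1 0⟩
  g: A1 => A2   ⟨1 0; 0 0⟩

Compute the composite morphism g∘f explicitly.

  e0=[1,0,0] f=>[1,0] g=>[1,0]
  e1=[0,1,0] f=>[0,1] g=>[0,0]
  e2=[0,0,1] f=>[0,0] g=>[0,0]
result: ⟨1 0 0; 0 0 0⟩

Answer: ⟨1 0 0; 0 0 0⟩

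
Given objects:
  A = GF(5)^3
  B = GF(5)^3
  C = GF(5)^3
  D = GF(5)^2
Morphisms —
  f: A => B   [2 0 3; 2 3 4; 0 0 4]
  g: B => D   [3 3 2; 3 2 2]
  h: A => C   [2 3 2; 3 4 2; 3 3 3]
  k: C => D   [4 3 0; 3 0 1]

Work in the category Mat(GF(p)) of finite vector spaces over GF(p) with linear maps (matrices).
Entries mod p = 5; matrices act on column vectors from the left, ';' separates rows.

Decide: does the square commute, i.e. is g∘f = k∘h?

Answer: DOES NOT COMMUTE

Work:
Path 1 = f;g:
  e0=⟨1,0,0⟩ f=>⟨2,2,0⟩ g=>⟨2,0⟩
  e1=⟨0,1,0⟩ f=>⟨0,3,0⟩ g=>⟨4,1⟩
  e2=⟨0,0,1⟩ f=>⟨3,4,4⟩ g=>⟨4,0⟩
  result₁ = [2 4 4; 0 1 0]
Path 2 = h;k:
  e0=⟨1,0,0⟩ h=>⟨2,3,3⟩ k=>⟨2,4⟩
  e1=⟨0,1,0⟩ h=>⟨3,4,3⟩ k=>⟨4,2⟩
  e2=⟨0,0,1⟩ h=>⟨2,2,3⟩ k=>⟨4,4⟩
  result₂ = [2 4 4; 4 2 4]
Equal? differ; not commutative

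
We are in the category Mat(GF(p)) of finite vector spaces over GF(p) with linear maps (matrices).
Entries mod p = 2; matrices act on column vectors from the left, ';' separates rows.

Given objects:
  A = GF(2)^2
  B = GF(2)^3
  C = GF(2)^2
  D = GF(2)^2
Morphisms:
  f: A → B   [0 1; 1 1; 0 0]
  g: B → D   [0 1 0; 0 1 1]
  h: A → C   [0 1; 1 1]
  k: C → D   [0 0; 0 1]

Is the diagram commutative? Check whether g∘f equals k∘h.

1) trace f;g:
  e0=(1,0) f→(0,1,0) g→(1,1)
  e1=(0,1) f→(1,1,0) g→(1,1)
  result₁ = [1 1; 1 1]
2) trace h;k:
  e0=(1,0) h→(0,1) k→(0,1)
  e1=(0,1) h→(1,1) k→(0,1)
  result₂ = [0 0; 1 1]
Equal? NO — does not commute

Answer: DOES NOT COMMUTE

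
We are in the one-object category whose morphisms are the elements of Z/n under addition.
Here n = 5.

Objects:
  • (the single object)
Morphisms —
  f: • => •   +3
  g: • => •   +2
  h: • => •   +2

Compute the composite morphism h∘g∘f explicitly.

Answer: +2

Derivation:
  0 +3≡3 +2≡0 +2≡2  (mod 5)
⟦path⟧: +2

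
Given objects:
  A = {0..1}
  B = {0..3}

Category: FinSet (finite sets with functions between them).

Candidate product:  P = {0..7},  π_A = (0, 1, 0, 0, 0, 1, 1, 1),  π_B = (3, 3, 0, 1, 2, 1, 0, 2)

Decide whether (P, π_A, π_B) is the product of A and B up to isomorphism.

|A|·|B| = 2·4 = 8;  |P| = 8
Check the pairing map k ↦ (π_A(k), π_B(k)):
  0 -> (0,3)
  1 -> (1,3)
  2 -> (0,0)
  3 -> (0,1)
  4 -> (0,2)
  5 -> (1,1)
  6 -> (1,0)
  7 -> (1,2)
distinct pairs in image: 8 / 8 needed
  → bijection onto A×B; projections well-typed.

Answer: VALID PRODUCT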